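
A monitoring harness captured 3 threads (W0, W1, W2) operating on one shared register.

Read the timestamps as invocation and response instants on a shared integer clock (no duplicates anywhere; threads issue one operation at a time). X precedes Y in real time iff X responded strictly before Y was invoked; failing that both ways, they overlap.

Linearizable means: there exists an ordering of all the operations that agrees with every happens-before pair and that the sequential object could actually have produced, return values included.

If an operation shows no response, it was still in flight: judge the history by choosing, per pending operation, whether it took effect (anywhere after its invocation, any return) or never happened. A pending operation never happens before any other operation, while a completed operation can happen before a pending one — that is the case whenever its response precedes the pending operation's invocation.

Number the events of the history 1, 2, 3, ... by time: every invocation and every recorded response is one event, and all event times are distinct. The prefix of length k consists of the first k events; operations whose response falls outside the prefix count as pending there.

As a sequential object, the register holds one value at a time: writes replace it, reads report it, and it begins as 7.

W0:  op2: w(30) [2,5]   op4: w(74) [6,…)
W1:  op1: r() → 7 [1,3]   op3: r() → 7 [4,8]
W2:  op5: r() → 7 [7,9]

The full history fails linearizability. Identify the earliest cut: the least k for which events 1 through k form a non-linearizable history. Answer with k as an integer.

events 1..8 are linearizable; a witness order is op1, op3, op2:
after step 1 (op1 r() → 7): value 7
after step 2 (op3 r() → 7): value 7
after step 3 (op2 w(30)): value 30
event 9 — op5's response, time 9 — after it, nothing linearizes
no escape via the 1 pending operation (op4): every completion choice fails
sample order op1, op2, op3, op5 (pending dropped) stalls at step 3 — op3 r() → 7 has no legal effect
sample order op1, op2, op5, op3 (pending dropped) stalls at step 3 — op5 r() → 7 has no legal effect

9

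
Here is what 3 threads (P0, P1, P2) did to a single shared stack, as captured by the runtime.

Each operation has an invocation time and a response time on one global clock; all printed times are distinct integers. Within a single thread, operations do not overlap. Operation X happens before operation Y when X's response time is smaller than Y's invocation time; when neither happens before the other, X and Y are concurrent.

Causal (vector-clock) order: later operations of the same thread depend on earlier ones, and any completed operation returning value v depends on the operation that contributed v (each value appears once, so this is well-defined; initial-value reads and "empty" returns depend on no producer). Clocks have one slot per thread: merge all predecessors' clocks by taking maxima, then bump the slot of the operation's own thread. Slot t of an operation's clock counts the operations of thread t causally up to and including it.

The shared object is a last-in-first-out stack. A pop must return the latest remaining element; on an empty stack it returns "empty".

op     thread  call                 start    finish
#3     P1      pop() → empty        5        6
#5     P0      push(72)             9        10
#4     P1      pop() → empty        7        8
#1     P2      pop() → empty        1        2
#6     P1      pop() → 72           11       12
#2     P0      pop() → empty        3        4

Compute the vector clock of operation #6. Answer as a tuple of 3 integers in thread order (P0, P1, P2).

root op #1, invoked 1: fresh clock plus P2's own tick → (0, 0, 1)
root op #3, invoked 5: fresh clock plus P1's own tick → (0, 1, 0)
root op #2, invoked 3: fresh clock plus P0's own tick → (1, 0, 0)
#4, invoked 7, takes VC(#3)=(0, 1, 0) under max, adds 1 for P1 → (0, 2, 0)
#5, invoked 9, takes VC(#2)=(1, 0, 0) under max, adds 1 for P0 → (2, 0, 0)
#6, invoked 11, takes VC(#4)=(0, 2, 0), VC(#5)=(2, 0, 0) under max, adds 1 for P1 → (2, 3, 0)
target: VC(#6) = (2, 3, 0)

(2, 3, 0)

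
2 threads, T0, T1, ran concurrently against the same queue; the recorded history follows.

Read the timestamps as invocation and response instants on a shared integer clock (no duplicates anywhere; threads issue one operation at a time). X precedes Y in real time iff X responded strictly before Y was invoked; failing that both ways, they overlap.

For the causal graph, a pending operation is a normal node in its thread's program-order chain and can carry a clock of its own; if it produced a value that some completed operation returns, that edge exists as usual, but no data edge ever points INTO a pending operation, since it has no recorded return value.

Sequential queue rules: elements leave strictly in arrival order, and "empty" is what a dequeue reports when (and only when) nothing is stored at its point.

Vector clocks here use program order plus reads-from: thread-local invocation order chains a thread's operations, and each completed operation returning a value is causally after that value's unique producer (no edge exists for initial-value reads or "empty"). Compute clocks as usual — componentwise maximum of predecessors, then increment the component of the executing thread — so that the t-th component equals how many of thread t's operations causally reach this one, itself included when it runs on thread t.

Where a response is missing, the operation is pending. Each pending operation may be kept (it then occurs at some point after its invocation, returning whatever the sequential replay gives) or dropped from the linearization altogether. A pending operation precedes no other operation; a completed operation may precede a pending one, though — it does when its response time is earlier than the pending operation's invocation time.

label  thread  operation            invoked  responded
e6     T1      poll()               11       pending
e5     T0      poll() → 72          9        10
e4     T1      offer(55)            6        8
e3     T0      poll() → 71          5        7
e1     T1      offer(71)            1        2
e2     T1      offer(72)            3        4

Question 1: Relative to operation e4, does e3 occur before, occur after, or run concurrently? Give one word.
e3 spans [5,7], e4 spans [6,8]
the intervals overlap in both directions

concurrent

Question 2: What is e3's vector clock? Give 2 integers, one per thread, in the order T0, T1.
VC(e1, invoked at 1): no causal predecessors; +1 on T1 → (0, 1)
invoked at 3, e2 merges VC(e1)=(0, 1) and bumps T1's slot → (0, 2)
invoked at 5, e3 merges VC(e1)=(0, 1) and bumps T0's slot → (1, 1)
invoked at 6, e4 merges VC(e2)=(0, 2) and bumps T1's slot → (0, 3)
invoked at 11, e6 merges VC(e4)=(0, 3) and bumps T1's slot → (0, 4)
invoked at 9, e5 merges VC(e2)=(0, 2), VC(e3)=(1, 1) and bumps T0's slot → (2, 2)
target: VC(e3) = (1, 1)

(1, 1)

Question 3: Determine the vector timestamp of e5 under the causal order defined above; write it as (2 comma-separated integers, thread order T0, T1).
root op e1, invoked 1: fresh clock plus T1's own tick → (0, 1)
from VC(e1)=(0, 1), e2 (invoked 3) maxes components and bumps T1 → (0, 2)
from VC(e1)=(0, 1), e3 (invoked 5) maxes components and bumps T0 → (1, 1)
from VC(e2)=(0, 2), e4 (invoked 6) maxes components and bumps T1 → (0, 3)
from VC(e4)=(0, 3), e6 (invoked 11) maxes components and bumps T1 → (0, 4)
from VC(e2)=(0, 2), VC(e3)=(1, 1), e5 (invoked 9) maxes components and bumps T0 → (2, 2)
target: VC(e5) = (2, 2)

(2, 2)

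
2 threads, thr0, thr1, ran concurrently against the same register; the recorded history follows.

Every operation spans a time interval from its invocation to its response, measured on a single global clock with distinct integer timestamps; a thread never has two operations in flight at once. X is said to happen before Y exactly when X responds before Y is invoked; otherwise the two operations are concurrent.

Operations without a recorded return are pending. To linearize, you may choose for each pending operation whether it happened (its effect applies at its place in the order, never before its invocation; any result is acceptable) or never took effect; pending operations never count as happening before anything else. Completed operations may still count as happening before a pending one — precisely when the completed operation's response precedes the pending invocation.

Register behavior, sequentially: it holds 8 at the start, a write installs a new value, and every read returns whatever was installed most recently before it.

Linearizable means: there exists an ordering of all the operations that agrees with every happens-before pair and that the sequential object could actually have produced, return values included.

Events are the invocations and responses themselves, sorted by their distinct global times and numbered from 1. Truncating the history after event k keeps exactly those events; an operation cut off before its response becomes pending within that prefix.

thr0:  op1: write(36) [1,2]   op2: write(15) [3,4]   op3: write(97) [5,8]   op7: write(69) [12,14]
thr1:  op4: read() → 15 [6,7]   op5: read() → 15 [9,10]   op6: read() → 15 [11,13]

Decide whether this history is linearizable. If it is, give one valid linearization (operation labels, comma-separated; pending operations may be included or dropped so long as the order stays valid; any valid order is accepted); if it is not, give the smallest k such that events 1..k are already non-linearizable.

not linearizable — minimal violating prefix: 10 events

already the first 10 events (up to op5's response at time 10) admit no linearization; the first 9 still do
every one of the 2 real-time-consistent orders over 5 completed register ops fails the sequential spec
take op1, op2, op3, op4, op5: step 4 already fails, because op4 read() → 15 cannot occur there
take op1, op2, op4, op3, op5: step 5 already fails, because op5 read() → 15 cannot occur there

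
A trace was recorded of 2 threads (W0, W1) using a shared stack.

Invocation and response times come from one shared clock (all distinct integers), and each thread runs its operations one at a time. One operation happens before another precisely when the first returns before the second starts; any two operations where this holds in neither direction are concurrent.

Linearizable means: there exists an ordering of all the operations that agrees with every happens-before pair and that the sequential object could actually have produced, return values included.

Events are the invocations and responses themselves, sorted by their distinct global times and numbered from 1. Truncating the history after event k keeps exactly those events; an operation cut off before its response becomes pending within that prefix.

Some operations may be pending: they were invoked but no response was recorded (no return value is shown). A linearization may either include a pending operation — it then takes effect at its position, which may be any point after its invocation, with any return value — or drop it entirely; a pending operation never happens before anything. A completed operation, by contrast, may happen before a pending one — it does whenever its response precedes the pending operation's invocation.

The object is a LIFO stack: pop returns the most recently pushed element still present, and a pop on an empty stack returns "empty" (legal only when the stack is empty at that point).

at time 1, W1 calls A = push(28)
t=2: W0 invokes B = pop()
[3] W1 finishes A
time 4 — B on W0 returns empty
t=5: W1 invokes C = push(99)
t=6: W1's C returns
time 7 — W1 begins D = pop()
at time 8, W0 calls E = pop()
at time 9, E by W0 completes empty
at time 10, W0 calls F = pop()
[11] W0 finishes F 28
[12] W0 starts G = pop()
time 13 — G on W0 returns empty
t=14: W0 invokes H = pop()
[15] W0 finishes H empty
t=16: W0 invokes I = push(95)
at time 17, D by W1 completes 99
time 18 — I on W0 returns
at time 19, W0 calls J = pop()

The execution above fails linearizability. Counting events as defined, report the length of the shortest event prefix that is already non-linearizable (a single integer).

a valid linearization of events 1..8 exists, for instance B, A, C:
step 1: B pop() → empty — stack <>
step 2: A push(28) — stack <28>
step 3: C push(99) — stack <28,99>
adding event 9 (E responds at 9) leaves no legal real-time order
include/drop combinations of the 1 pending operation (D) were all tried; none helps
e.g. A, B, C, E (pending dropped): illegal at step 2, since B pop() → empty cannot apply there
e.g. B, A, C, E (pending dropped): illegal at step 4, since E pop() → empty cannot apply there

9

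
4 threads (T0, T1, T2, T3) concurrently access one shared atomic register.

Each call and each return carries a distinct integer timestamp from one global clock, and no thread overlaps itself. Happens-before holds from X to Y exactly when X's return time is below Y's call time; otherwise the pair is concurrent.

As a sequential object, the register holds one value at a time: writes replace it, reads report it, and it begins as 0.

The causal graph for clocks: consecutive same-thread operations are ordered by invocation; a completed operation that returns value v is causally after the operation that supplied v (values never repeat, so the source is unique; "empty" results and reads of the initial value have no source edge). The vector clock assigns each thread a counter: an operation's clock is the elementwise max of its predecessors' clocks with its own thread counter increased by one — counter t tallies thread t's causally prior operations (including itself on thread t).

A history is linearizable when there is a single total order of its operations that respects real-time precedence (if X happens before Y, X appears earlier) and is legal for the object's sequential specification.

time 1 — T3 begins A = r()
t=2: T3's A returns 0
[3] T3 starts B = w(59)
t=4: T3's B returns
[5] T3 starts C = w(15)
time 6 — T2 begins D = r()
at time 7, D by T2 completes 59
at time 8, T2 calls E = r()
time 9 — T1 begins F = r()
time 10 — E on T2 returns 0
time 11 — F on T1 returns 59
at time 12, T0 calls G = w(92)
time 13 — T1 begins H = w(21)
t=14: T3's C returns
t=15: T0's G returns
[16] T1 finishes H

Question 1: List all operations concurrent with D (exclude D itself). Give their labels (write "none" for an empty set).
C

D runs from 6 to 7; window-overlapping ops are concurrent
A [1,2]: before
B [3,4]: before
C [5,14]: concurrent
E [8,10]: after
F [9,11]: after
G [12,15]: after
H [13,16]: after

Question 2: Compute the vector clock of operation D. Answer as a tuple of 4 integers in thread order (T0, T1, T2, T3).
(0, 0, 1, 2)

A, invoked 1, has no incoming edges; only T3's bump applies → (0, 0, 0, 1)
G, invoked 12, has no incoming edges; only T0's bump applies → (1, 0, 0, 0)
from VC(A)=(0, 0, 0, 1), B (invoked 3) maxes components and bumps T3 → (0, 0, 0, 2)
from VC(B)=(0, 0, 0, 2), C (invoked 5) maxes components and bumps T3 → (0, 0, 0, 3)
from VC(B)=(0, 0, 0, 2), D (invoked 6) maxes components and bumps T2 → (0, 0, 1, 2)
from VC(B)=(0, 0, 0, 2), F (invoked 9) maxes components and bumps T1 → (0, 1, 0, 2)
from VC(D)=(0, 0, 1, 2), E (invoked 8) maxes components and bumps T2 → (0, 0, 2, 2)
from VC(F)=(0, 1, 0, 2), H (invoked 13) maxes components and bumps T1 → (0, 2, 0, 2)
target: VC(D) = (0, 0, 1, 2)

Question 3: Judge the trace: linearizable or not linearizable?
not linearizable

already the first 10 events (up to E's response at time 10) admit no linearization; the first 9 still do
the completed operations (4 total) allow one real-time order; the atomic register replay rejects it
include/drop combinations of the 2 pending operations (C, F) were all tried; none helps
one such order, A, B, D, E (pending dropped), breaks at step 4 where E r() → 0 is illegal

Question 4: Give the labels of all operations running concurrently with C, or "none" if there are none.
D, E, F, G, H

concurrent with C ([5,14]): every op whose interval crosses 5..14
A [1,2]: before
B [3,4]: before
D [6,7]: concurrent
E [8,10]: concurrent
F [9,11]: concurrent
G [12,15]: concurrent
H [13,16]: concurrent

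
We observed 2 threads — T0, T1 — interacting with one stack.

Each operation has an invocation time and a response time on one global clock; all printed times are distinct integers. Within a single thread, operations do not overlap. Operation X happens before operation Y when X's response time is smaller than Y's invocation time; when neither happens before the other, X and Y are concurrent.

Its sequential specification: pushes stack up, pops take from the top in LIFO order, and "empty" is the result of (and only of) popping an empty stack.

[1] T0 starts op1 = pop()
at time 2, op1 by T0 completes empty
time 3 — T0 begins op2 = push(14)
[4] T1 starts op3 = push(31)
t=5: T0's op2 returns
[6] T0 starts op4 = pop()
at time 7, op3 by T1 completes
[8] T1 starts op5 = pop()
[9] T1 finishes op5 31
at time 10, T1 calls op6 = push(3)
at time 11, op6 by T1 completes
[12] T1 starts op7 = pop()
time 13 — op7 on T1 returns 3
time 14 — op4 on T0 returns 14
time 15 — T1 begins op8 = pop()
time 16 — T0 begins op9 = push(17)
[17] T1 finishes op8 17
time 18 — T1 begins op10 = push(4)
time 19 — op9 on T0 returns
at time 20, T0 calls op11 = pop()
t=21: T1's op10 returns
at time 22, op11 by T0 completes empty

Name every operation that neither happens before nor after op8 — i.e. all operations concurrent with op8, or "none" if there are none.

concurrent with op8 ([15,17]): every op whose interval crosses 15..17
op1 [1,2]: before
op2 [3,5]: before
op3 [4,7]: before
op4 [6,14]: before
op5 [8,9]: before
op6 [10,11]: before
op7 [12,13]: before
op9 [16,19]: concurrent
op10 [18,21]: after
op11 [20,22]: after

op9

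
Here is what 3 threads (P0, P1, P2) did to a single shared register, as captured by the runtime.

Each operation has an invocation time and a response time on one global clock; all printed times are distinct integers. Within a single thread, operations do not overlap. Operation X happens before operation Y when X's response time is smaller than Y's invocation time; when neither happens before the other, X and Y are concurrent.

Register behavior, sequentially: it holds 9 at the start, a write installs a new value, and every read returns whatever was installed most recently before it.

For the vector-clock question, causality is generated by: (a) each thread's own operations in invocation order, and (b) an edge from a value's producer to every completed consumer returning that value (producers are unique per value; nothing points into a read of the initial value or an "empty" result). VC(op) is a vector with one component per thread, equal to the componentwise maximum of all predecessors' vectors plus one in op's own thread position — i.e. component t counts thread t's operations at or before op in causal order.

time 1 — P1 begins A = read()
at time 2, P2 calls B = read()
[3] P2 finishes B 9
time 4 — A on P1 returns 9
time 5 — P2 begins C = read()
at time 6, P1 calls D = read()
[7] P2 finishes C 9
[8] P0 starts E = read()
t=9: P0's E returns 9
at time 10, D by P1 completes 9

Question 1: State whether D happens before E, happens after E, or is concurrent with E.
Answer: concurrent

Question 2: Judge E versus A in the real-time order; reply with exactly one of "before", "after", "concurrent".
Answer: after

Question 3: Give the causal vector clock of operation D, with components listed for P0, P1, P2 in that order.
Answer: (0, 2, 0)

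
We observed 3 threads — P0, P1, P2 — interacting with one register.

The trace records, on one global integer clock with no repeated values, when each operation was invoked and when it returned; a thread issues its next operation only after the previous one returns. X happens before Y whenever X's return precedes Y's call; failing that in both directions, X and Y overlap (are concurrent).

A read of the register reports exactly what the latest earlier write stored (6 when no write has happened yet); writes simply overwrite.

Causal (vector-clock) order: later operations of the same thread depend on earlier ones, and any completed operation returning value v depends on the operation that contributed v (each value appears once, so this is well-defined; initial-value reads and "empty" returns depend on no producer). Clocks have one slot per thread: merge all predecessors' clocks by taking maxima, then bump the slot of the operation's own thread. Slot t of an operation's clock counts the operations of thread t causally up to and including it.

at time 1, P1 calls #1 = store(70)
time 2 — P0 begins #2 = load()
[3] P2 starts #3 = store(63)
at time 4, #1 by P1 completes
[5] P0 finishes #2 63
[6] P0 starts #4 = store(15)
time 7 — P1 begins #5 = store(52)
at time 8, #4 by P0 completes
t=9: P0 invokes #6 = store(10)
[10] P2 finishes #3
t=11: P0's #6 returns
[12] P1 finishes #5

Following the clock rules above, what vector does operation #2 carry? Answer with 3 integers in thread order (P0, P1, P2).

#3 (invocation 3): nothing precedes it; P2's component alone gives (0, 0, 1)
#1 (invocation 1): nothing precedes it; P1's component alone gives (0, 1, 0)
#5 (invocation 7): componentwise max over VC(#1)=(0, 1, 0), +1 at P1, giving (0, 2, 0)
#2 (invocation 2): componentwise max over VC(#3)=(0, 0, 1), +1 at P0, giving (1, 0, 1)
#4 (invocation 6): componentwise max over VC(#2)=(1, 0, 1), +1 at P0, giving (2, 0, 1)
#6 (invocation 9): componentwise max over VC(#4)=(2, 0, 1), +1 at P0, giving (3, 0, 1)
target: VC(#2) = (1, 0, 1)

(1, 0, 1)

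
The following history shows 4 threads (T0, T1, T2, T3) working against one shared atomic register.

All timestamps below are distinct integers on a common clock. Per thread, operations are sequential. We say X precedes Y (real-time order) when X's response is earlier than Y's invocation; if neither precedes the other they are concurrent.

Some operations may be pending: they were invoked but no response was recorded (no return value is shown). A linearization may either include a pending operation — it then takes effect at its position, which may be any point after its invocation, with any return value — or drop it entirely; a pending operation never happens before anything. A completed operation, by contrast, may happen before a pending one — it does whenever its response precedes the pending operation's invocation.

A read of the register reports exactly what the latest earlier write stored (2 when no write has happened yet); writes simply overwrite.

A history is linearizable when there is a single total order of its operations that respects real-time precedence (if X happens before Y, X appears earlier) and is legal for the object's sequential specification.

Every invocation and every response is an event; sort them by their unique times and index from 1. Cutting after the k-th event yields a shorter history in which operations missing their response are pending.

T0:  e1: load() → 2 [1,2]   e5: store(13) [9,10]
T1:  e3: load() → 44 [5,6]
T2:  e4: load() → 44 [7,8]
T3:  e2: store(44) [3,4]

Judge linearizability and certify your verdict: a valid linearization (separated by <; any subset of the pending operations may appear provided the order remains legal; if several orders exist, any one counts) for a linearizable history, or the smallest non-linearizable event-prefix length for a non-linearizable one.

step 1: e1 load() → 2 — value 2
step 2: e2 store(44) — value 44
step 3: e3 load() → 44 — value 44
step 4: e4 load() → 44 — value 44
step 5: e5 store(13) — value 13

linearizable — witness: e1 < e2 < e3 < e4 < e5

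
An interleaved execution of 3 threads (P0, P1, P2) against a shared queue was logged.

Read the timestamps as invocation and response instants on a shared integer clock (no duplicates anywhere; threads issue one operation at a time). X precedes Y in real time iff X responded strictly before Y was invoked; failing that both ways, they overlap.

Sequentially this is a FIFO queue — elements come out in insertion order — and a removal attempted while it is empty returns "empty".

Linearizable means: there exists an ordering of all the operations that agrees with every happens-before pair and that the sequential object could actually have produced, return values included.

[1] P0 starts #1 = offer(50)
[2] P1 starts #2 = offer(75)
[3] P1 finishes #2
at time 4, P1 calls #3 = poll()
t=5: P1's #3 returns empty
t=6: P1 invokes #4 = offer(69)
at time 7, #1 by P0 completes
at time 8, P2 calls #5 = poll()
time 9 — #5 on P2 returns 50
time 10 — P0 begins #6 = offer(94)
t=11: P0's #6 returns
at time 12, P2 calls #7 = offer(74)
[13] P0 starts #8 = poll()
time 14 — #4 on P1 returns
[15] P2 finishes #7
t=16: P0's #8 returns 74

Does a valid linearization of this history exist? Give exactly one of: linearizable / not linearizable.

prefix check: 1..4 passes, 1..5 fails once #3's time-5 response joins
the sole real-time-consistent order of 2 completed operations fails the queue replay
no escape via the 1 pending operation (#1): every completion choice fails
one such order, #2, #3 (pending dropped), breaks at step 2 where #3 poll() → empty is illegal

not linearizable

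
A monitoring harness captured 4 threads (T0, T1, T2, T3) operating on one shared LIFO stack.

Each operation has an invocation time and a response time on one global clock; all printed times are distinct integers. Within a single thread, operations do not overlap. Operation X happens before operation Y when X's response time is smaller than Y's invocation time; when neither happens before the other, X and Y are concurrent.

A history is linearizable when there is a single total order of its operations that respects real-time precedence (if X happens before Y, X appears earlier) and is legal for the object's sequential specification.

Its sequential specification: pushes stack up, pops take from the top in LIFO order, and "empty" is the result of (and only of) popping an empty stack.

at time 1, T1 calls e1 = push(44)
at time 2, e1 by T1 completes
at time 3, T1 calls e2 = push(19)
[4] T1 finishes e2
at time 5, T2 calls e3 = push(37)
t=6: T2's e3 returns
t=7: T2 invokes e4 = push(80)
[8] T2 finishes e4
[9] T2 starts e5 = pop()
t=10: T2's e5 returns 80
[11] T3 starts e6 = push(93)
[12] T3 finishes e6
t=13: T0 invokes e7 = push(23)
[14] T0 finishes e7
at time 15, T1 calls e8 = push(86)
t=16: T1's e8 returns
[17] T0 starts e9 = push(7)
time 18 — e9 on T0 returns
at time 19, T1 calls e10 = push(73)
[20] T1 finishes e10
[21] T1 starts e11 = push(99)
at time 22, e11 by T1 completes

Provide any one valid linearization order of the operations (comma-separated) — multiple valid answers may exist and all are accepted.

e1, e2, e3, e4, e5, e6, e7, e8, e9, e10, e11

step 1: e1 push(44) — stack <44>
step 2: e2 push(19) — stack <44,19>
step 3: e3 push(37) — stack <44,19,37>
step 4: e4 push(80) — stack <44,19,37,80>
step 5: e5 pop() → 80 — stack <44,19,37>
step 6: e6 push(93) — stack <44,19,37,93>
step 7: e7 push(23) — stack <44,19,37,93,23>
step 8: e8 push(86) — stack <44,19,37,93,23,86>
step 9: e9 push(7) — stack <44,19,37,93,23,86,7>
step 10: e10 push(73) — stack <44,19,37,93,23,86,7,73>
step 11: e11 push(99) — stack <44,19,37,93,23,86,7,73,99>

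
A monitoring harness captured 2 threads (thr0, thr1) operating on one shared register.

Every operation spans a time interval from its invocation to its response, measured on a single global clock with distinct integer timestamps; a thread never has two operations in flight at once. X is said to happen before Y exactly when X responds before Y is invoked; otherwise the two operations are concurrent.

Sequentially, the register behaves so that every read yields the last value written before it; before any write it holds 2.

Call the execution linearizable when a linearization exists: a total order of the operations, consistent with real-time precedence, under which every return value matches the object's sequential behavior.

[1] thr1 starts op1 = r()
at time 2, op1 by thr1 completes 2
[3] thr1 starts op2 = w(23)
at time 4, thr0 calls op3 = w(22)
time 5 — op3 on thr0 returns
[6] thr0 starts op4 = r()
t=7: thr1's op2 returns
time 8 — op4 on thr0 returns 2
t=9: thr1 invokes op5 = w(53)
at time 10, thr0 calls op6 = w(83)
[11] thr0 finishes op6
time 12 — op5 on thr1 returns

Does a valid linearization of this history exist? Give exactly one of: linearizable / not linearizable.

cut after 7 events: linearizable; cut after 8 events (op4 responds, time 8): not linearizable
4 completed operations, 3 real-time-consistent orders — every register replay fails
for example op1, op2, op3, op4 fails at step 4: op4 r() → 2 is not legal there
for example op1, op3, op2, op4 fails at step 4: op4 r() → 2 is not legal there

not linearizable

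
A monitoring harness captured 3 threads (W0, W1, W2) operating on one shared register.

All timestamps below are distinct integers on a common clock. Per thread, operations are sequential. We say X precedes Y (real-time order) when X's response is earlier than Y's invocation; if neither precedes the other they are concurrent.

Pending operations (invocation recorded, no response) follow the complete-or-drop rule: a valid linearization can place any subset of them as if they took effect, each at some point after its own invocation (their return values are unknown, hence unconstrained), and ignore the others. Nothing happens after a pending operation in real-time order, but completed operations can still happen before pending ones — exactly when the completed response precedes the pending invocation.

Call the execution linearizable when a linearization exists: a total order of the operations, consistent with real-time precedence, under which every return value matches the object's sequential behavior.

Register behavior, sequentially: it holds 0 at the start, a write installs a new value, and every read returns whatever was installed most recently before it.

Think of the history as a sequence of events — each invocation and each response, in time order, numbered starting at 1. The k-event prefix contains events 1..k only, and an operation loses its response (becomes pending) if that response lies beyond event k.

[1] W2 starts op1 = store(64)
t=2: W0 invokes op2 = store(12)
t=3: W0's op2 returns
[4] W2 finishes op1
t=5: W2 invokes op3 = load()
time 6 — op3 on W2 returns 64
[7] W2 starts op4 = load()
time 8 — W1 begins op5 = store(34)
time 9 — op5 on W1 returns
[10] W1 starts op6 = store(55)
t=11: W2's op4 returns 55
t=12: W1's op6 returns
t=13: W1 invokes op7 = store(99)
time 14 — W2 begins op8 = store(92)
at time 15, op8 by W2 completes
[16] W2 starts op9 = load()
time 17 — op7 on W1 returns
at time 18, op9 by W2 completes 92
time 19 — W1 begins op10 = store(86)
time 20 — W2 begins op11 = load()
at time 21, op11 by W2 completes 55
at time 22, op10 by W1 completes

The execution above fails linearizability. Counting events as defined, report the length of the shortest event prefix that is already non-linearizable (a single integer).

21

a valid linearization of events 1..20 exists, for instance op2, op1, op3, op5, op6, op4, op7, op8, op9:
after step 1 (op2 store(12)): value 12
after step 2 (op1 store(64)): value 64
after step 3 (op3 load() → 64): value 64
after step 4 (op5 store(34)): value 34
after step 5 (op6 store(55)): value 55
after step 6 (op4 load() → 55): value 55
after step 7 (op7 store(99)): value 99
after step 8 (op8 store(92)): value 92
after step 9 (op9 load() → 92): value 92
event 21 — op11's response, time 21 — after it, nothing linearizes
including or dropping the 1 pending operation (op10) in any combination fails
e.g. op1, op2, op3, op4, op5, op6, op7, op8, op9, op11 (pending dropped): illegal at step 3, since op3 load() → 64 cannot apply there
e.g. op1, op2, op3, op4, op5, op6, op8, op7, op9, op11 (pending dropped): illegal at step 3, since op3 load() → 64 cannot apply there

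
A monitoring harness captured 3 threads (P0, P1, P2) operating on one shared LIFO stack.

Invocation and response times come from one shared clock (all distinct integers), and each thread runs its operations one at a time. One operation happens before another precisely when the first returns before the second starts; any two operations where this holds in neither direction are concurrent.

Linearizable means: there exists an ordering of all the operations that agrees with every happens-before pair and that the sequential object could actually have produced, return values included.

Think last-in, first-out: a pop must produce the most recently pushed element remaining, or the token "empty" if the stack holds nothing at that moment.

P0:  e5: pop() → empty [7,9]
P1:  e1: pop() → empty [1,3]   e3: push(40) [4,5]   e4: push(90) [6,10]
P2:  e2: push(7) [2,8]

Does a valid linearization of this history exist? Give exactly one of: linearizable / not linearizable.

not linearizable

events 1..8 are fine; event 9 — the response of e5 at time 9 — makes the prefix non-linearizable
checked exhaustively: 4 real-time-consistent orders of 4 completed operations, zero legal LIFO stack replays
include/drop combinations of the 1 pending operation (e4) were all tried; none helps
take e1, e2, e3, e5 (pending dropped): step 4 already fails, because e5 pop() → empty cannot occur there
take e1, e3, e2, e5 (pending dropped): step 4 already fails, because e5 pop() → empty cannot occur there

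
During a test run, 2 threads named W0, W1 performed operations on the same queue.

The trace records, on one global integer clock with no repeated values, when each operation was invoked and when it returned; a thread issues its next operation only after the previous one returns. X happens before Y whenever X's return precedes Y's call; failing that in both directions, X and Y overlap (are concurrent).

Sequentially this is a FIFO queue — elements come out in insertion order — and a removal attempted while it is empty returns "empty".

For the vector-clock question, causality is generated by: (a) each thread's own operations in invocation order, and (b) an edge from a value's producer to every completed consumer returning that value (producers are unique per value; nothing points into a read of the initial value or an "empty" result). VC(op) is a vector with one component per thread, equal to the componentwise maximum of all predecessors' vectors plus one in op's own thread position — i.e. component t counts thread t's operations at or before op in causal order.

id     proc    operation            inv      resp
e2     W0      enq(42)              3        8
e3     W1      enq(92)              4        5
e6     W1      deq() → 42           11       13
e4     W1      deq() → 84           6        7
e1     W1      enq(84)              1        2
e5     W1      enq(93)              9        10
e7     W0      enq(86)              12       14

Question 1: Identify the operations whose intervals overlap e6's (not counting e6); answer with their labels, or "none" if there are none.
Answer: e7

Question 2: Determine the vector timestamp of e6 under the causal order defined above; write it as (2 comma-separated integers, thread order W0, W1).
Answer: (1, 5)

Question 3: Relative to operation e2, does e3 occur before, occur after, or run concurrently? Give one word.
Answer: concurrent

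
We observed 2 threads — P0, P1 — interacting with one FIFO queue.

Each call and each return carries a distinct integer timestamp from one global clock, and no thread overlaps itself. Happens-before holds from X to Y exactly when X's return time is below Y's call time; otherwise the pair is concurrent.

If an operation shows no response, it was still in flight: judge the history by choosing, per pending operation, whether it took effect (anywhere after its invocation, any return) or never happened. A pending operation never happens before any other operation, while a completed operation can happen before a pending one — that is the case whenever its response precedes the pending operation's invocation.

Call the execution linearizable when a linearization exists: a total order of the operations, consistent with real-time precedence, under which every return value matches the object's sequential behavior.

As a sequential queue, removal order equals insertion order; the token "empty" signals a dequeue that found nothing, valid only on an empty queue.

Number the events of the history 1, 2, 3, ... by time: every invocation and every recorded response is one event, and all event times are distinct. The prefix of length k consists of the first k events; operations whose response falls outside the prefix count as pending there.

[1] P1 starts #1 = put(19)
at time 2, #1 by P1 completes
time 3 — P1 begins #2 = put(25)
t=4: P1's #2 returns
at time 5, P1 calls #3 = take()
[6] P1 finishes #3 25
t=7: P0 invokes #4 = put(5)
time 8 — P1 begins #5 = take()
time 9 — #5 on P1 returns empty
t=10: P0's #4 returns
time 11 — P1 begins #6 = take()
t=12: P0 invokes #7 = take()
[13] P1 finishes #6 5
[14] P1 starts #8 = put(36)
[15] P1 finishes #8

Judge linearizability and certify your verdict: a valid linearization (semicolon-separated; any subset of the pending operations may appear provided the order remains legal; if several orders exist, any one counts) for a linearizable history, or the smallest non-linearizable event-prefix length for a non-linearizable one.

not linearizable — minimal violating prefix: 6 events

prefix check: 1..5 passes, 1..6 fails once #3's time-6 response joins
exactly one order of the 3 completed ops respects real time; the FIFO queue replay fails
for example #1, #2, #3 fails at step 3: #3 take() → 25 is not legal there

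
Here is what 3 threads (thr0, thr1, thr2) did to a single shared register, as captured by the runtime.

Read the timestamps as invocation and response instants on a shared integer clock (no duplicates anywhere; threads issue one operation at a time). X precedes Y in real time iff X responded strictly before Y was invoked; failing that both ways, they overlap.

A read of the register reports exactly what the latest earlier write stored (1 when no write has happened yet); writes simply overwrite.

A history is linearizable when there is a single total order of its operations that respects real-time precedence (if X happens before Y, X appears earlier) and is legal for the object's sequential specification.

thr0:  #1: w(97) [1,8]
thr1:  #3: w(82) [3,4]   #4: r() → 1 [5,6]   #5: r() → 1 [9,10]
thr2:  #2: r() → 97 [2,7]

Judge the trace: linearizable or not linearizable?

not linearizable

cut after 5 events: linearizable; cut after 6 events (#4 responds, time 6): not linearizable
the sole real-time-consistent order of 2 completed operations fails the register replay
include/drop combinations of the 2 pending operations (#1, #2) were all tried; none helps
take #3, #4 (pending dropped): step 2 already fails, because #4 r() → 1 cannot occur there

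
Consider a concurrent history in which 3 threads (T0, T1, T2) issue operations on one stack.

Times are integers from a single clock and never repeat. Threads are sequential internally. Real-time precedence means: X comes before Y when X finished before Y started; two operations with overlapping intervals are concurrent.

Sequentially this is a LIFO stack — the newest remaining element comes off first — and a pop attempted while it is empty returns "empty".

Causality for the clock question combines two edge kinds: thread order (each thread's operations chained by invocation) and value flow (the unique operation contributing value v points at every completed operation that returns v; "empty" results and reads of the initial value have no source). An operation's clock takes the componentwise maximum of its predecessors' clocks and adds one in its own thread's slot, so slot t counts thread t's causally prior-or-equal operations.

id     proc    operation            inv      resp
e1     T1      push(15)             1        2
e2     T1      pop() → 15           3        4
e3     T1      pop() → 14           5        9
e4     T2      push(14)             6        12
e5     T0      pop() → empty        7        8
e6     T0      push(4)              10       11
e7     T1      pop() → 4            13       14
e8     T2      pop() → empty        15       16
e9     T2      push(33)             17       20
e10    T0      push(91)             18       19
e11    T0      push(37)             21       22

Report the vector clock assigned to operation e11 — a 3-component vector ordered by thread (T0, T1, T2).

VC(e4, invoked at 6): no causal predecessors; +1 on T2 → (0, 0, 1)
VC(e1, invoked at 1): no causal predecessors; +1 on T1 → (0, 1, 0)
VC(e5, invoked at 7): no causal predecessors; +1 on T0 → (1, 0, 0)
VC(e8, invoked at 15): max of VC(e4)=(0, 0, 1), then +1 on thread T2 → (0, 0, 2)
VC(e2, invoked at 3): max of VC(e1)=(0, 1, 0), then +1 on thread T1 → (0, 2, 0)
VC(e6, invoked at 10): max of VC(e5)=(1, 0, 0), then +1 on thread T0 → (2, 0, 0)
VC(e9, invoked at 17): max of VC(e8)=(0, 0, 2), then +1 on thread T2 → (0, 0, 3)
VC(e10, invoked at 18): max of VC(e6)=(2, 0, 0), then +1 on thread T0 → (3, 0, 0)
VC(e3, invoked at 5): max of VC(e2)=(0, 2, 0), VC(e4)=(0, 0, 1), then +1 on thread T1 → (0, 3, 1)
VC(e11, invoked at 21): max of VC(e10)=(3, 0, 0), then +1 on thread T0 → (4, 0, 0)
VC(e7, invoked at 13): max of VC(e3)=(0, 3, 1), VC(e6)=(2, 0, 0), then +1 on thread T1 → (2, 4, 1)
target: VC(e11) = (4, 0, 0)

(4, 0, 0)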